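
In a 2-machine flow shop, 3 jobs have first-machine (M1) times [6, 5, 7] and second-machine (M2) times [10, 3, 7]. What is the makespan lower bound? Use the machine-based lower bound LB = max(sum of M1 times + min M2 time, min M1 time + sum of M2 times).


LB1 = sum(M1 times) + min(M2 times) = 18 + 3 = 21
LB2 = min(M1 times) + sum(M2 times) = 5 + 20 = 25
Lower bound = max(LB1, LB2) = max(21, 25) = 25

25


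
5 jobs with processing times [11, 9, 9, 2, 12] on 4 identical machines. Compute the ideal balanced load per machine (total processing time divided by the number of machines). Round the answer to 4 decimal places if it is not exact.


Total processing time = 11 + 9 + 9 + 2 + 12 = 43
Number of machines = 4
Ideal balanced load = 43 / 4 = 10.75

10.75


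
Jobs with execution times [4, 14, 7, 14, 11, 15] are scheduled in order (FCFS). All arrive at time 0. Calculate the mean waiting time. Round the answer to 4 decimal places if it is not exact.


FCFS order (as given): [4, 14, 7, 14, 11, 15]
Waiting times:
  Job 1: wait = 0
  Job 2: wait = 4
  Job 3: wait = 18
  Job 4: wait = 25
  Job 5: wait = 39
  Job 6: wait = 50
Sum of waiting times = 136
Average waiting time = 136/6 = 22.6667

22.6667


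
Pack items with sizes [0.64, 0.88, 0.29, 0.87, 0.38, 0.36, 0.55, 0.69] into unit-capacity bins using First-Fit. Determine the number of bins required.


Place items sequentially using First-Fit:
  Item 0.64 -> new Bin 1
  Item 0.88 -> new Bin 2
  Item 0.29 -> Bin 1 (now 0.93)
  Item 0.87 -> new Bin 3
  Item 0.38 -> new Bin 4
  Item 0.36 -> Bin 4 (now 0.74)
  Item 0.55 -> new Bin 5
  Item 0.69 -> new Bin 6
Total bins used = 6

6


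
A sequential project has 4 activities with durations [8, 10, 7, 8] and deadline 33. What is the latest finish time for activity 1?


LF(activity 1) = deadline - sum of successor durations
Successors: activities 2 through 4 with durations [10, 7, 8]
Sum of successor durations = 25
LF = 33 - 25 = 8

8


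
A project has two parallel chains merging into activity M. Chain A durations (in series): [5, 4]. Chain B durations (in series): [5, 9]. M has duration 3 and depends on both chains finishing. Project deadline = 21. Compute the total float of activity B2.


Forward pass: ES(B2) = sum of predecessors on chain B = 5
EF = ES + duration = 5 + 9 = 14
Backward pass: LF(M) = deadline = 21; LS(M) = 21 - 3 = 18
LF(B2) = LS(M) - sum(successors on chain B) = 18 - 0 = 18
LS = LF - duration = 18 - 9 = 9
Total float = LS - ES = 9 - 5 = 4

4


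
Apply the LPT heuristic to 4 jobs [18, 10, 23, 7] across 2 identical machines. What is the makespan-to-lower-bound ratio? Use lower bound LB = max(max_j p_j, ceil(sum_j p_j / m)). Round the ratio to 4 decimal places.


LPT order: [23, 18, 10, 7]
Machine loads after assignment: [30, 28]
LPT makespan = 30
Lower bound = max(max_job, ceil(total/2)) = max(23, 29) = 29
Ratio = 30 / 29 = 1.0345

1.0345


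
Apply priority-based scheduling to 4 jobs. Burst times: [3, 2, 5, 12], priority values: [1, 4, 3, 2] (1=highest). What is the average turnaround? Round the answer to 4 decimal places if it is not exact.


Sort by priority (ascending = highest first):
Order: [(1, 3), (2, 12), (3, 5), (4, 2)]
Completion times:
  Priority 1, burst=3, C=3
  Priority 2, burst=12, C=15
  Priority 3, burst=5, C=20
  Priority 4, burst=2, C=22
Average turnaround = 60/4 = 15.0

15.0


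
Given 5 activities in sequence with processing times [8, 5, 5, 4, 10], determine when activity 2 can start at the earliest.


Activity 2 starts after activities 1 through 1 complete.
Predecessor durations: [8]
ES = 8 = 8

8


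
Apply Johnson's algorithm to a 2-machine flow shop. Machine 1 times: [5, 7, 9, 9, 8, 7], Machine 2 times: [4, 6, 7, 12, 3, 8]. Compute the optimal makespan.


Apply Johnson's rule:
  Group 1 (a <= b): [(6, 7, 8), (4, 9, 12)]
  Group 2 (a > b): [(3, 9, 7), (2, 7, 6), (1, 5, 4), (5, 8, 3)]
Optimal job order: [6, 4, 3, 2, 1, 5]
Schedule:
  Job 6: M1 done at 7, M2 done at 15
  Job 4: M1 done at 16, M2 done at 28
  Job 3: M1 done at 25, M2 done at 35
  Job 2: M1 done at 32, M2 done at 41
  Job 1: M1 done at 37, M2 done at 45
  Job 5: M1 done at 45, M2 done at 48
Makespan = 48

48


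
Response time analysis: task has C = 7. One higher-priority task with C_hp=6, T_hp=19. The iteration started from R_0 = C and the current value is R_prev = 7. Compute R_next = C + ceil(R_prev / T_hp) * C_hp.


R_next = C + ceil(R_prev / T_hp) * C_hp
ceil(7 / 19) = ceil(0.3684) = 1
Interference = 1 * 6 = 6
R_next = 7 + 6 = 13

13


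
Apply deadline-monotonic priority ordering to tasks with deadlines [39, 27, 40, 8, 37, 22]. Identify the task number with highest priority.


Sort tasks by relative deadline (ascending):
  Task 4: deadline = 8
  Task 6: deadline = 22
  Task 2: deadline = 27
  Task 5: deadline = 37
  Task 1: deadline = 39
  Task 3: deadline = 40
Priority order (highest first): [4, 6, 2, 5, 1, 3]
Highest priority task = 4

4


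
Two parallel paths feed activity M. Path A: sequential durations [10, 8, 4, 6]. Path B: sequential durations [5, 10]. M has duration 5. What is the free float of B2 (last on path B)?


ES(B2) = sum of predecessors on chain B = 5
EF(B2) = ES + duration = 5 + 10 = 15
Successor of B2 is M. ES(M) = max(sum(A), sum(B)) = max(28, 15) = 28
Free float = ES(successor) - EF(current) = 28 - 15 = 13

13


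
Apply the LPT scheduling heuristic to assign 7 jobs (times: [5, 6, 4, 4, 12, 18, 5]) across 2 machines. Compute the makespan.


Sort jobs in decreasing order (LPT): [18, 12, 6, 5, 5, 4, 4]
Assign each job to the least loaded machine:
  Machine 1: jobs [18, 5, 4], load = 27
  Machine 2: jobs [12, 6, 5, 4], load = 27
Makespan = max load = 27

27


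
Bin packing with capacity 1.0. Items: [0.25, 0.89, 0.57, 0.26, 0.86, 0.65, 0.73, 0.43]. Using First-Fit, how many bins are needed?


Place items sequentially using First-Fit:
  Item 0.25 -> new Bin 1
  Item 0.89 -> new Bin 2
  Item 0.57 -> Bin 1 (now 0.82)
  Item 0.26 -> new Bin 3
  Item 0.86 -> new Bin 4
  Item 0.65 -> Bin 3 (now 0.91)
  Item 0.73 -> new Bin 5
  Item 0.43 -> new Bin 6
Total bins used = 6

6


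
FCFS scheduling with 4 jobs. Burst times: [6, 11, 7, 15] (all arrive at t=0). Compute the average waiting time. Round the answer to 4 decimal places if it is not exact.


FCFS order (as given): [6, 11, 7, 15]
Waiting times:
  Job 1: wait = 0
  Job 2: wait = 6
  Job 3: wait = 17
  Job 4: wait = 24
Sum of waiting times = 47
Average waiting time = 47/4 = 11.75

11.75


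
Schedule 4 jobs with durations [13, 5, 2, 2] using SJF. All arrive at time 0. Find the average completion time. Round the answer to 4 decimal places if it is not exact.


SJF order (ascending): [2, 2, 5, 13]
Completion times:
  Job 1: burst=2, C=2
  Job 2: burst=2, C=4
  Job 3: burst=5, C=9
  Job 4: burst=13, C=22
Average completion = 37/4 = 9.25

9.25


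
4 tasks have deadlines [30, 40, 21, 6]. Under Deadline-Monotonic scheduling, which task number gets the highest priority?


Sort tasks by relative deadline (ascending):
  Task 4: deadline = 6
  Task 3: deadline = 21
  Task 1: deadline = 30
  Task 2: deadline = 40
Priority order (highest first): [4, 3, 1, 2]
Highest priority task = 4

4


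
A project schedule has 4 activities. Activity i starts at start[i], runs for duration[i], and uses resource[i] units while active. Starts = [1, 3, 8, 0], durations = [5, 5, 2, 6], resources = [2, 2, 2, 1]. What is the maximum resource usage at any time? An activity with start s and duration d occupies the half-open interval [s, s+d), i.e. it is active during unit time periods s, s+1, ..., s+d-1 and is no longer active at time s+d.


Each activity i is active on [start_i, start_i + duration_i).
Compute total resource usage per time slot:
  t=0: active resources = [1], total = 1
  t=1: active resources = [2, 1], total = 3
  t=2: active resources = [2, 1], total = 3
  t=3: active resources = [2, 2, 1], total = 5
  t=4: active resources = [2, 2, 1], total = 5
  t=5: active resources = [2, 2, 1], total = 5
  t=6: active resources = [2], total = 2
  t=7: active resources = [2], total = 2
  t=8: active resources = [2], total = 2
  t=9: active resources = [2], total = 2
Peak resource demand = 5

5


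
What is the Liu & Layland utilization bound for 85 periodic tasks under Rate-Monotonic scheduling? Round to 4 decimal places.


Compute 2^(1/85) = 1.0081880126
Subtract 1: 1.0081880126 - 1 = 0.0081880126
Multiply by n: 85 * 0.0081880126 = 0.6959810710
Round to 4 dp: 0.6960

0.6960


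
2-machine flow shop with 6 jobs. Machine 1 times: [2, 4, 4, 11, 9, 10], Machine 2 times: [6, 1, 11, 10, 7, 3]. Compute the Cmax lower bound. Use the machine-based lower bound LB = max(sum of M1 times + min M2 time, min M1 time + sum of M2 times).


LB1 = sum(M1 times) + min(M2 times) = 40 + 1 = 41
LB2 = min(M1 times) + sum(M2 times) = 2 + 38 = 40
Lower bound = max(LB1, LB2) = max(41, 40) = 41

41


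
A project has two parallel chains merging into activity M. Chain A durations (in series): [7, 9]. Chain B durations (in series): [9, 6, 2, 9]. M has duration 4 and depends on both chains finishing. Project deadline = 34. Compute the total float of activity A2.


Forward pass: ES(A2) = sum of predecessors on chain A = 7
EF = ES + duration = 7 + 9 = 16
Backward pass: LF(M) = deadline = 34; LS(M) = 34 - 4 = 30
LF(A2) = LS(M) - sum(successors on chain A) = 30 - 0 = 30
LS = LF - duration = 30 - 9 = 21
Total float = LS - ES = 21 - 7 = 14

14


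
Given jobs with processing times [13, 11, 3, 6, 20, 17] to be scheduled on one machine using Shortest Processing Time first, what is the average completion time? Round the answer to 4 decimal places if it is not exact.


Sort jobs by processing time (SPT order): [3, 6, 11, 13, 17, 20]
Compute completion times sequentially:
  Job 1: processing = 3, completes at 3
  Job 2: processing = 6, completes at 9
  Job 3: processing = 11, completes at 20
  Job 4: processing = 13, completes at 33
  Job 5: processing = 17, completes at 50
  Job 6: processing = 20, completes at 70
Sum of completion times = 185
Average completion time = 185/6 = 30.8333

30.8333


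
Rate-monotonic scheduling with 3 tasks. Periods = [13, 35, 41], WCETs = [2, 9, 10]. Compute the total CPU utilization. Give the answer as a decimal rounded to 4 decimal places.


Compute individual utilizations (exact fractions):
  Task 1: C/T = 2/13 (approx. 0.1538)
  Task 2: C/T = 9/35 (approx. 0.2571)
  Task 3: C/T = 10/41 (approx. 0.2439)
Total utilization U = 2/13 + 9/35 + 10/41 = 12217/18655
Rounded to 4 decimal places: U = 0.6549
RM (Liu & Layland) bound for 3 tasks = 0.779763; compare with U = 12217/18655 (approx. 0.654891)
U <= bound, so schedulable by RM sufficient condition.

0.6549


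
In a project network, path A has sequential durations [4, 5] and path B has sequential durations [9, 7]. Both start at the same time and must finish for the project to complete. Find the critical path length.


Path A total = 4 + 5 = 9
Path B total = 9 + 7 = 16
Critical path = longest path = max(9, 16) = 16

16


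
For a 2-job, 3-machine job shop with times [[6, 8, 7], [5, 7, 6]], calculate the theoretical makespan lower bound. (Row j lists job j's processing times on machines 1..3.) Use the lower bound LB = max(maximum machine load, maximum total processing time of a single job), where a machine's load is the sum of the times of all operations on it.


Machine loads:
  Machine 1: 6 + 5 = 11
  Machine 2: 8 + 7 = 15
  Machine 3: 7 + 6 = 13
Max machine load = 15
Job totals:
  Job 1: 21
  Job 2: 18
Max job total = 21
Lower bound = max(15, 21) = 21

21


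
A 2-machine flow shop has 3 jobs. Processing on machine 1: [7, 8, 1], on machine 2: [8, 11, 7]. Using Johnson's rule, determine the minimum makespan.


Apply Johnson's rule:
  Group 1 (a <= b): [(3, 1, 7), (1, 7, 8), (2, 8, 11)]
  Group 2 (a > b): []
Optimal job order: [3, 1, 2]
Schedule:
  Job 3: M1 done at 1, M2 done at 8
  Job 1: M1 done at 8, M2 done at 16
  Job 2: M1 done at 16, M2 done at 27
Makespan = 27

27


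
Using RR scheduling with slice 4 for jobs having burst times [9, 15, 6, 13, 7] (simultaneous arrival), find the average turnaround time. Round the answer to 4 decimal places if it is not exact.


Time quantum = 4
Execution trace:
  J1 runs 4 units, time = 4
  J2 runs 4 units, time = 8
  J3 runs 4 units, time = 12
  J4 runs 4 units, time = 16
  J5 runs 4 units, time = 20
  J1 runs 4 units, time = 24
  J2 runs 4 units, time = 28
  J3 runs 2 units, time = 30
  J4 runs 4 units, time = 34
  J5 runs 3 units, time = 37
  J1 runs 1 units, time = 38
  J2 runs 4 units, time = 42
  J4 runs 4 units, time = 46
  J2 runs 3 units, time = 49
  J4 runs 1 units, time = 50
Finish times: [38, 49, 30, 50, 37]
Average turnaround = 204/5 = 40.8

40.8


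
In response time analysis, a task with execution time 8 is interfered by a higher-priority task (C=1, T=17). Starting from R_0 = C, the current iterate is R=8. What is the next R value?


R_next = C + ceil(R_prev / T_hp) * C_hp
ceil(8 / 17) = ceil(0.4706) = 1
Interference = 1 * 1 = 1
R_next = 8 + 1 = 9

9


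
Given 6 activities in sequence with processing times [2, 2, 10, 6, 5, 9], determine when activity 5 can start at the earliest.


Activity 5 starts after activities 1 through 4 complete.
Predecessor durations: [2, 2, 10, 6]
ES = 2 + 2 + 10 + 6 = 20

20


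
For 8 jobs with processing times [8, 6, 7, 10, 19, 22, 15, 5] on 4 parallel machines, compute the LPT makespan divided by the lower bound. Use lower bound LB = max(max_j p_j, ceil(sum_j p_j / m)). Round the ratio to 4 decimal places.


LPT order: [22, 19, 15, 10, 8, 7, 6, 5]
Machine loads after assignment: [22, 24, 22, 24]
LPT makespan = 24
Lower bound = max(max_job, ceil(total/4)) = max(22, 23) = 23
Ratio = 24 / 23 = 1.0435

1.0435


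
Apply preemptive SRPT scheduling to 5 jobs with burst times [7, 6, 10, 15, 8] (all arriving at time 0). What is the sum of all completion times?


Since all jobs arrive at t=0, SRPT equals SPT ordering.
SPT order: [6, 7, 8, 10, 15]
Completion times:
  Job 1: p=6, C=6
  Job 2: p=7, C=13
  Job 3: p=8, C=21
  Job 4: p=10, C=31
  Job 5: p=15, C=46
Total completion time = 6 + 13 + 21 + 31 + 46 = 117

117


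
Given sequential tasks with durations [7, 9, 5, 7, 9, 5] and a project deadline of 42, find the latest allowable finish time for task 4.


LF(activity 4) = deadline - sum of successor durations
Successors: activities 5 through 6 with durations [9, 5]
Sum of successor durations = 14
LF = 42 - 14 = 28

28


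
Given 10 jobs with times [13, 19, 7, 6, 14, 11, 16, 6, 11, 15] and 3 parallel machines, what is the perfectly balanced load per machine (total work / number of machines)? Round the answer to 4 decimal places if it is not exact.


Total processing time = 13 + 19 + 7 + 6 + 14 + 11 + 16 + 6 + 11 + 15 = 118
Number of machines = 3
Ideal balanced load = 118 / 3 = 39.3333

39.3333


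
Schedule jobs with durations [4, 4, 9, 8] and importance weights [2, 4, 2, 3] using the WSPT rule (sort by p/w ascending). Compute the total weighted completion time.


Compute p/w ratios and sort ascending (WSPT): [(4, 4), (4, 2), (8, 3), (9, 2)]
Compute weighted completion times:
  Job (p=4,w=4): C=4, w*C=4*4=16
  Job (p=4,w=2): C=8, w*C=2*8=16
  Job (p=8,w=3): C=16, w*C=3*16=48
  Job (p=9,w=2): C=25, w*C=2*25=50
Total weighted completion time = 130

130


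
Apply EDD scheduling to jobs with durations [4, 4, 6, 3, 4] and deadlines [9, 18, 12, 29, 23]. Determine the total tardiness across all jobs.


Sort by due date (EDD order): [(4, 9), (6, 12), (4, 18), (4, 23), (3, 29)]
Compute completion times and tardiness:
  Job 1: p=4, d=9, C=4, tardiness=max(0,4-9)=0
  Job 2: p=6, d=12, C=10, tardiness=max(0,10-12)=0
  Job 3: p=4, d=18, C=14, tardiness=max(0,14-18)=0
  Job 4: p=4, d=23, C=18, tardiness=max(0,18-23)=0
  Job 5: p=3, d=29, C=21, tardiness=max(0,21-29)=0
Total tardiness = 0

0


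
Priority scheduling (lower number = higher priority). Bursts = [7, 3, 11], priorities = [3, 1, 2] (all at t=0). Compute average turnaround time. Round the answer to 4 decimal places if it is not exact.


Sort by priority (ascending = highest first):
Order: [(1, 3), (2, 11), (3, 7)]
Completion times:
  Priority 1, burst=3, C=3
  Priority 2, burst=11, C=14
  Priority 3, burst=7, C=21
Average turnaround = 38/3 = 12.6667

12.6667


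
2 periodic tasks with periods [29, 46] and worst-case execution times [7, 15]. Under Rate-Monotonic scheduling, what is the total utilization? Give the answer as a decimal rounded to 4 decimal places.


Compute individual utilizations (exact fractions):
  Task 1: C/T = 7/29 (approx. 0.2414)
  Task 2: C/T = 15/46 (approx. 0.3261)
Total utilization U = 7/29 + 15/46 = 757/1334
Rounded to 4 decimal places: U = 0.5675
RM (Liu & Layland) bound for 2 tasks = 0.828427; compare with U = 757/1334 (approx. 0.567466)
U <= bound, so schedulable by RM sufficient condition.

0.5675


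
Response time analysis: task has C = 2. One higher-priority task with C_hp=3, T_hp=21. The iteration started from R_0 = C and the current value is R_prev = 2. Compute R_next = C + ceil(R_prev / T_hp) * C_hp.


R_next = C + ceil(R_prev / T_hp) * C_hp
ceil(2 / 21) = ceil(0.0952) = 1
Interference = 1 * 3 = 3
R_next = 2 + 3 = 5

5


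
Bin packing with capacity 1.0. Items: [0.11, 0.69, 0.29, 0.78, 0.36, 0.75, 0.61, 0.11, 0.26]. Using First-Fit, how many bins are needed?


Place items sequentially using First-Fit:
  Item 0.11 -> new Bin 1
  Item 0.69 -> Bin 1 (now 0.8)
  Item 0.29 -> new Bin 2
  Item 0.78 -> new Bin 3
  Item 0.36 -> Bin 2 (now 0.65)
  Item 0.75 -> new Bin 4
  Item 0.61 -> new Bin 5
  Item 0.11 -> Bin 1 (now 0.91)
  Item 0.26 -> Bin 2 (now 0.91)
Total bins used = 5

5


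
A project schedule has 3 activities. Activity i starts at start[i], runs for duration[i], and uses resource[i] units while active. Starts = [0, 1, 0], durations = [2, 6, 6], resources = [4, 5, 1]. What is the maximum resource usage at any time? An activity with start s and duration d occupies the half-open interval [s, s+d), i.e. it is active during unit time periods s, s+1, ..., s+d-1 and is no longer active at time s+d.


Each activity i is active on [start_i, start_i + duration_i).
Compute total resource usage per time slot:
  t=0: active resources = [4, 1], total = 5
  t=1: active resources = [4, 5, 1], total = 10
  t=2: active resources = [5, 1], total = 6
  t=3: active resources = [5, 1], total = 6
  t=4: active resources = [5, 1], total = 6
  t=5: active resources = [5, 1], total = 6
  t=6: active resources = [5], total = 5
Peak resource demand = 10

10


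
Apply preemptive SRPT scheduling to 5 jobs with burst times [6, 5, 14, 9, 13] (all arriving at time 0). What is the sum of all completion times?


Since all jobs arrive at t=0, SRPT equals SPT ordering.
SPT order: [5, 6, 9, 13, 14]
Completion times:
  Job 1: p=5, C=5
  Job 2: p=6, C=11
  Job 3: p=9, C=20
  Job 4: p=13, C=33
  Job 5: p=14, C=47
Total completion time = 5 + 11 + 20 + 33 + 47 = 116

116


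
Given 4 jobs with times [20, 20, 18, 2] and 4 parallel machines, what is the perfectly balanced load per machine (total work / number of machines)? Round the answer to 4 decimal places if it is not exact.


Total processing time = 20 + 20 + 18 + 2 = 60
Number of machines = 4
Ideal balanced load = 60 / 4 = 15.0

15.0


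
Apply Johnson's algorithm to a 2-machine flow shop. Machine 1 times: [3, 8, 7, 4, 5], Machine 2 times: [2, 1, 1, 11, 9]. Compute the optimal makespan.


Apply Johnson's rule:
  Group 1 (a <= b): [(4, 4, 11), (5, 5, 9)]
  Group 2 (a > b): [(1, 3, 2), (2, 8, 1), (3, 7, 1)]
Optimal job order: [4, 5, 1, 2, 3]
Schedule:
  Job 4: M1 done at 4, M2 done at 15
  Job 5: M1 done at 9, M2 done at 24
  Job 1: M1 done at 12, M2 done at 26
  Job 2: M1 done at 20, M2 done at 27
  Job 3: M1 done at 27, M2 done at 28
Makespan = 28

28


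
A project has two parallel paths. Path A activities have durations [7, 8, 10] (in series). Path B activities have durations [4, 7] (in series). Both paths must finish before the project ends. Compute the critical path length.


Path A total = 7 + 8 + 10 = 25
Path B total = 4 + 7 = 11
Critical path = longest path = max(25, 11) = 25

25


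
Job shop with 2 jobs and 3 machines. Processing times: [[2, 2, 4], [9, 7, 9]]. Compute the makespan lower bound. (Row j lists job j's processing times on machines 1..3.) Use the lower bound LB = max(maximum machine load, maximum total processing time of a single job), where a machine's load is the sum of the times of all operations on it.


Machine loads:
  Machine 1: 2 + 9 = 11
  Machine 2: 2 + 7 = 9
  Machine 3: 4 + 9 = 13
Max machine load = 13
Job totals:
  Job 1: 8
  Job 2: 25
Max job total = 25
Lower bound = max(13, 25) = 25

25


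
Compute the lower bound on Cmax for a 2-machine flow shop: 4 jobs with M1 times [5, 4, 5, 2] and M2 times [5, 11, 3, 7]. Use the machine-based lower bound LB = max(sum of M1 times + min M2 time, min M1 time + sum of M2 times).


LB1 = sum(M1 times) + min(M2 times) = 16 + 3 = 19
LB2 = min(M1 times) + sum(M2 times) = 2 + 26 = 28
Lower bound = max(LB1, LB2) = max(19, 28) = 28

28


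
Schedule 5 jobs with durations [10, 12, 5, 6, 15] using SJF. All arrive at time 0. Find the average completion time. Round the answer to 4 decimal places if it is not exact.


SJF order (ascending): [5, 6, 10, 12, 15]
Completion times:
  Job 1: burst=5, C=5
  Job 2: burst=6, C=11
  Job 3: burst=10, C=21
  Job 4: burst=12, C=33
  Job 5: burst=15, C=48
Average completion = 118/5 = 23.6

23.6


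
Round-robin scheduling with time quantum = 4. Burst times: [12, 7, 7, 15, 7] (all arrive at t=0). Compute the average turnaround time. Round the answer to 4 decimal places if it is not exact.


Time quantum = 4
Execution trace:
  J1 runs 4 units, time = 4
  J2 runs 4 units, time = 8
  J3 runs 4 units, time = 12
  J4 runs 4 units, time = 16
  J5 runs 4 units, time = 20
  J1 runs 4 units, time = 24
  J2 runs 3 units, time = 27
  J3 runs 3 units, time = 30
  J4 runs 4 units, time = 34
  J5 runs 3 units, time = 37
  J1 runs 4 units, time = 41
  J4 runs 4 units, time = 45
  J4 runs 3 units, time = 48
Finish times: [41, 27, 30, 48, 37]
Average turnaround = 183/5 = 36.6

36.6


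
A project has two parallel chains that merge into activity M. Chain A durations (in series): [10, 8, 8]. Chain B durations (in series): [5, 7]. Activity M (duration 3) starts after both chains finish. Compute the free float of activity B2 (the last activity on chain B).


ES(B2) = sum of predecessors on chain B = 5
EF(B2) = ES + duration = 5 + 7 = 12
Successor of B2 is M. ES(M) = max(sum(A), sum(B)) = max(26, 12) = 26
Free float = ES(successor) - EF(current) = 26 - 12 = 14

14


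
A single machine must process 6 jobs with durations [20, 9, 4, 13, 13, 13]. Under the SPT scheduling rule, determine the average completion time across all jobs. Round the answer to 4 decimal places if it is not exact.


Sort jobs by processing time (SPT order): [4, 9, 13, 13, 13, 20]
Compute completion times sequentially:
  Job 1: processing = 4, completes at 4
  Job 2: processing = 9, completes at 13
  Job 3: processing = 13, completes at 26
  Job 4: processing = 13, completes at 39
  Job 5: processing = 13, completes at 52
  Job 6: processing = 20, completes at 72
Sum of completion times = 206
Average completion time = 206/6 = 34.3333

34.3333


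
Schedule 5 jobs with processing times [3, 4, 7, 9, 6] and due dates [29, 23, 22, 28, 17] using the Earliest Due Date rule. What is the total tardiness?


Sort by due date (EDD order): [(6, 17), (7, 22), (4, 23), (9, 28), (3, 29)]
Compute completion times and tardiness:
  Job 1: p=6, d=17, C=6, tardiness=max(0,6-17)=0
  Job 2: p=7, d=22, C=13, tardiness=max(0,13-22)=0
  Job 3: p=4, d=23, C=17, tardiness=max(0,17-23)=0
  Job 4: p=9, d=28, C=26, tardiness=max(0,26-28)=0
  Job 5: p=3, d=29, C=29, tardiness=max(0,29-29)=0
Total tardiness = 0

0


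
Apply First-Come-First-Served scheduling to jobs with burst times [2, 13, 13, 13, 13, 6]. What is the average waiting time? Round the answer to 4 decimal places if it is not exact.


FCFS order (as given): [2, 13, 13, 13, 13, 6]
Waiting times:
  Job 1: wait = 0
  Job 2: wait = 2
  Job 3: wait = 15
  Job 4: wait = 28
  Job 5: wait = 41
  Job 6: wait = 54
Sum of waiting times = 140
Average waiting time = 140/6 = 23.3333

23.3333


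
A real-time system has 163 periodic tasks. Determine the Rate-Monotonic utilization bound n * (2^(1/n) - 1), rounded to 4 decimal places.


Compute 2^(1/163) = 1.0042614911
Subtract 1: 1.0042614911 - 1 = 0.0042614911
Multiply by n: 163 * 0.0042614911 = 0.6946230493
Round to 4 dp: 0.6946

0.6946


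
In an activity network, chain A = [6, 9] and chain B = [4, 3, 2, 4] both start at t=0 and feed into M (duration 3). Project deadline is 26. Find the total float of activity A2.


Forward pass: ES(A2) = sum of predecessors on chain A = 6
EF = ES + duration = 6 + 9 = 15
Backward pass: LF(M) = deadline = 26; LS(M) = 26 - 3 = 23
LF(A2) = LS(M) - sum(successors on chain A) = 23 - 0 = 23
LS = LF - duration = 23 - 9 = 14
Total float = LS - ES = 14 - 6 = 8

8


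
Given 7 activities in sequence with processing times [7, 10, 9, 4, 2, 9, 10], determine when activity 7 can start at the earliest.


Activity 7 starts after activities 1 through 6 complete.
Predecessor durations: [7, 10, 9, 4, 2, 9]
ES = 7 + 10 + 9 + 4 + 2 + 9 = 41

41


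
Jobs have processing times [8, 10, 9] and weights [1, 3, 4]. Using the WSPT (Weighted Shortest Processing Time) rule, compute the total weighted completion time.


Compute p/w ratios and sort ascending (WSPT): [(9, 4), (10, 3), (8, 1)]
Compute weighted completion times:
  Job (p=9,w=4): C=9, w*C=4*9=36
  Job (p=10,w=3): C=19, w*C=3*19=57
  Job (p=8,w=1): C=27, w*C=1*27=27
Total weighted completion time = 120

120


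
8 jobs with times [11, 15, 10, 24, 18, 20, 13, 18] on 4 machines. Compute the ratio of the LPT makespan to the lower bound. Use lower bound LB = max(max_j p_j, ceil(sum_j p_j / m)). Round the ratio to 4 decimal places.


LPT order: [24, 20, 18, 18, 15, 13, 11, 10]
Machine loads after assignment: [34, 31, 33, 31]
LPT makespan = 34
Lower bound = max(max_job, ceil(total/4)) = max(24, 33) = 33
Ratio = 34 / 33 = 1.0303

1.0303


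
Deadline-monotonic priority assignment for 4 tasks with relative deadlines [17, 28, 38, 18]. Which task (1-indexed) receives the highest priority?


Sort tasks by relative deadline (ascending):
  Task 1: deadline = 17
  Task 4: deadline = 18
  Task 2: deadline = 28
  Task 3: deadline = 38
Priority order (highest first): [1, 4, 2, 3]
Highest priority task = 1

1


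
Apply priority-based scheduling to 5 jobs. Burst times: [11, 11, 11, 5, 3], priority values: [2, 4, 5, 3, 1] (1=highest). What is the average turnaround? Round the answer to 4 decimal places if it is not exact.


Sort by priority (ascending = highest first):
Order: [(1, 3), (2, 11), (3, 5), (4, 11), (5, 11)]
Completion times:
  Priority 1, burst=3, C=3
  Priority 2, burst=11, C=14
  Priority 3, burst=5, C=19
  Priority 4, burst=11, C=30
  Priority 5, burst=11, C=41
Average turnaround = 107/5 = 21.4

21.4


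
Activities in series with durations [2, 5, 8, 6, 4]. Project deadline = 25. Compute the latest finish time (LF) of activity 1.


LF(activity 1) = deadline - sum of successor durations
Successors: activities 2 through 5 with durations [5, 8, 6, 4]
Sum of successor durations = 23
LF = 25 - 23 = 2

2


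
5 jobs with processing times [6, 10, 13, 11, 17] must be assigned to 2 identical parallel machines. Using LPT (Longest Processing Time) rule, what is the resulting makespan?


Sort jobs in decreasing order (LPT): [17, 13, 11, 10, 6]
Assign each job to the least loaded machine:
  Machine 1: jobs [17, 10], load = 27
  Machine 2: jobs [13, 11, 6], load = 30
Makespan = max load = 30

30


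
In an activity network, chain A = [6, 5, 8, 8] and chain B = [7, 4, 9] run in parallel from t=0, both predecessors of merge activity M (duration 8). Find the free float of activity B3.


ES(B3) = sum of predecessors on chain B = 11
EF(B3) = ES + duration = 11 + 9 = 20
Successor of B3 is M. ES(M) = max(sum(A), sum(B)) = max(27, 20) = 27
Free float = ES(successor) - EF(current) = 27 - 20 = 7

7


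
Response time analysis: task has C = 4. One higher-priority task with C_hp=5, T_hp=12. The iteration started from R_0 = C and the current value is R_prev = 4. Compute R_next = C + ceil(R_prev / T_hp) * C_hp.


R_next = C + ceil(R_prev / T_hp) * C_hp
ceil(4 / 12) = ceil(0.3333) = 1
Interference = 1 * 5 = 5
R_next = 4 + 5 = 9

9


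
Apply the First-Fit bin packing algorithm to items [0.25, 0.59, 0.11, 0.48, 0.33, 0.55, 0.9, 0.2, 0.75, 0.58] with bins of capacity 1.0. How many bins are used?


Place items sequentially using First-Fit:
  Item 0.25 -> new Bin 1
  Item 0.59 -> Bin 1 (now 0.84)
  Item 0.11 -> Bin 1 (now 0.95)
  Item 0.48 -> new Bin 2
  Item 0.33 -> Bin 2 (now 0.81)
  Item 0.55 -> new Bin 3
  Item 0.9 -> new Bin 4
  Item 0.2 -> Bin 3 (now 0.75)
  Item 0.75 -> new Bin 5
  Item 0.58 -> new Bin 6
Total bins used = 6

6


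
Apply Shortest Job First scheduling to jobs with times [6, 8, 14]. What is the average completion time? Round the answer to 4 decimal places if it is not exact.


SJF order (ascending): [6, 8, 14]
Completion times:
  Job 1: burst=6, C=6
  Job 2: burst=8, C=14
  Job 3: burst=14, C=28
Average completion = 48/3 = 16.0

16.0


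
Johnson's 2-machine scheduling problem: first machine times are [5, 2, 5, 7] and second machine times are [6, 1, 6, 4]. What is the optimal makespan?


Apply Johnson's rule:
  Group 1 (a <= b): [(1, 5, 6), (3, 5, 6)]
  Group 2 (a > b): [(4, 7, 4), (2, 2, 1)]
Optimal job order: [1, 3, 4, 2]
Schedule:
  Job 1: M1 done at 5, M2 done at 11
  Job 3: M1 done at 10, M2 done at 17
  Job 4: M1 done at 17, M2 done at 21
  Job 2: M1 done at 19, M2 done at 22
Makespan = 22

22


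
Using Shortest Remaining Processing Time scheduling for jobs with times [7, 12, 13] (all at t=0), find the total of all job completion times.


Since all jobs arrive at t=0, SRPT equals SPT ordering.
SPT order: [7, 12, 13]
Completion times:
  Job 1: p=7, C=7
  Job 2: p=12, C=19
  Job 3: p=13, C=32
Total completion time = 7 + 19 + 32 = 58

58


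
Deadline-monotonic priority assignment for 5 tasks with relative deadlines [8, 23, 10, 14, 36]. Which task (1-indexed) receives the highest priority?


Sort tasks by relative deadline (ascending):
  Task 1: deadline = 8
  Task 3: deadline = 10
  Task 4: deadline = 14
  Task 2: deadline = 23
  Task 5: deadline = 36
Priority order (highest first): [1, 3, 4, 2, 5]
Highest priority task = 1

1


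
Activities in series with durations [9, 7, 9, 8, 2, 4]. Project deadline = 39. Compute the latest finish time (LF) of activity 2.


LF(activity 2) = deadline - sum of successor durations
Successors: activities 3 through 6 with durations [9, 8, 2, 4]
Sum of successor durations = 23
LF = 39 - 23 = 16

16


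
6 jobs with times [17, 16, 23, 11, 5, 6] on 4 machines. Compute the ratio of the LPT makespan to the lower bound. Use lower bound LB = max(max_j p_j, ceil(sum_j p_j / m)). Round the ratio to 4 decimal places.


LPT order: [23, 17, 16, 11, 6, 5]
Machine loads after assignment: [23, 17, 21, 17]
LPT makespan = 23
Lower bound = max(max_job, ceil(total/4)) = max(23, 20) = 23
Ratio = 23 / 23 = 1.0

1.0


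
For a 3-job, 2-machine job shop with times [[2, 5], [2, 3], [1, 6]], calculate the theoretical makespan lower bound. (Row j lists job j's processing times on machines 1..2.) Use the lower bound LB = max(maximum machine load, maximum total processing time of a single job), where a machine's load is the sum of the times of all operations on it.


Machine loads:
  Machine 1: 2 + 2 + 1 = 5
  Machine 2: 5 + 3 + 6 = 14
Max machine load = 14
Job totals:
  Job 1: 7
  Job 2: 5
  Job 3: 7
Max job total = 7
Lower bound = max(14, 7) = 14

14


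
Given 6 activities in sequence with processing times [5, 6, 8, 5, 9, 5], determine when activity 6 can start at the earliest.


Activity 6 starts after activities 1 through 5 complete.
Predecessor durations: [5, 6, 8, 5, 9]
ES = 5 + 6 + 8 + 5 + 9 = 33

33


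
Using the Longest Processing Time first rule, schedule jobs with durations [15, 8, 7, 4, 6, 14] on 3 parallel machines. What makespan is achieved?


Sort jobs in decreasing order (LPT): [15, 14, 8, 7, 6, 4]
Assign each job to the least loaded machine:
  Machine 1: jobs [15, 4], load = 19
  Machine 2: jobs [14, 6], load = 20
  Machine 3: jobs [8, 7], load = 15
Makespan = max load = 20

20


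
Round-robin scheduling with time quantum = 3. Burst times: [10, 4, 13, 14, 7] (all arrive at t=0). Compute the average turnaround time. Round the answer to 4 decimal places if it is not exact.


Time quantum = 3
Execution trace:
  J1 runs 3 units, time = 3
  J2 runs 3 units, time = 6
  J3 runs 3 units, time = 9
  J4 runs 3 units, time = 12
  J5 runs 3 units, time = 15
  J1 runs 3 units, time = 18
  J2 runs 1 units, time = 19
  J3 runs 3 units, time = 22
  J4 runs 3 units, time = 25
  J5 runs 3 units, time = 28
  J1 runs 3 units, time = 31
  J3 runs 3 units, time = 34
  J4 runs 3 units, time = 37
  J5 runs 1 units, time = 38
  J1 runs 1 units, time = 39
  J3 runs 3 units, time = 42
  J4 runs 3 units, time = 45
  J3 runs 1 units, time = 46
  J4 runs 2 units, time = 48
Finish times: [39, 19, 46, 48, 38]
Average turnaround = 190/5 = 38.0

38.0


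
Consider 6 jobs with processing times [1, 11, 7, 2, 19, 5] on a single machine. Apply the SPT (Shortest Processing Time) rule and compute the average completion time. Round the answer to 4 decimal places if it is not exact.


Sort jobs by processing time (SPT order): [1, 2, 5, 7, 11, 19]
Compute completion times sequentially:
  Job 1: processing = 1, completes at 1
  Job 2: processing = 2, completes at 3
  Job 3: processing = 5, completes at 8
  Job 4: processing = 7, completes at 15
  Job 5: processing = 11, completes at 26
  Job 6: processing = 19, completes at 45
Sum of completion times = 98
Average completion time = 98/6 = 16.3333

16.3333


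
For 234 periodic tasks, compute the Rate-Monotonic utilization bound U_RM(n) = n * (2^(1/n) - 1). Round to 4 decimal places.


Compute 2^(1/234) = 1.0029665590
Subtract 1: 1.0029665590 - 1 = 0.0029665590
Multiply by n: 234 * 0.0029665590 = 0.6941748060
Round to 4 dp: 0.6942

0.6942


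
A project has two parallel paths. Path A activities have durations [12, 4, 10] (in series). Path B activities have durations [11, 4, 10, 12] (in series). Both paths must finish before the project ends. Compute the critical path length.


Path A total = 12 + 4 + 10 = 26
Path B total = 11 + 4 + 10 + 12 = 37
Critical path = longest path = max(26, 37) = 37

37


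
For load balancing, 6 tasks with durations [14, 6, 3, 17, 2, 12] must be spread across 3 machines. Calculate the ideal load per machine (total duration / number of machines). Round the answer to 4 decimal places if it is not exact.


Total processing time = 14 + 6 + 3 + 17 + 2 + 12 = 54
Number of machines = 3
Ideal balanced load = 54 / 3 = 18.0

18.0


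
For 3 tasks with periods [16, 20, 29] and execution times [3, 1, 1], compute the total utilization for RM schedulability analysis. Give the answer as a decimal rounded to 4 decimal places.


Compute individual utilizations (exact fractions):
  Task 1: C/T = 3/16 (approx. 0.1875)
  Task 2: C/T = 1/20 (approx. 0.05)
  Task 3: C/T = 1/29 (approx. 0.0345)
Total utilization U = 3/16 + 1/20 + 1/29 = 631/2320
Rounded to 4 decimal places: U = 0.2720
RM (Liu & Layland) bound for 3 tasks = 0.779763; compare with U = 631/2320 (approx. 0.271983)
U <= bound, so schedulable by RM sufficient condition.

0.2720


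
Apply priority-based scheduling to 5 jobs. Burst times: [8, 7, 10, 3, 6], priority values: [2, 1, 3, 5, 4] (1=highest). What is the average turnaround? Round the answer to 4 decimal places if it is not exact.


Sort by priority (ascending = highest first):
Order: [(1, 7), (2, 8), (3, 10), (4, 6), (5, 3)]
Completion times:
  Priority 1, burst=7, C=7
  Priority 2, burst=8, C=15
  Priority 3, burst=10, C=25
  Priority 4, burst=6, C=31
  Priority 5, burst=3, C=34
Average turnaround = 112/5 = 22.4

22.4


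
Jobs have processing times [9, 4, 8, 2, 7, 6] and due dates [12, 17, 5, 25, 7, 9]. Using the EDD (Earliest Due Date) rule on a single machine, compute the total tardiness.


Sort by due date (EDD order): [(8, 5), (7, 7), (6, 9), (9, 12), (4, 17), (2, 25)]
Compute completion times and tardiness:
  Job 1: p=8, d=5, C=8, tardiness=max(0,8-5)=3
  Job 2: p=7, d=7, C=15, tardiness=max(0,15-7)=8
  Job 3: p=6, d=9, C=21, tardiness=max(0,21-9)=12
  Job 4: p=9, d=12, C=30, tardiness=max(0,30-12)=18
  Job 5: p=4, d=17, C=34, tardiness=max(0,34-17)=17
  Job 6: p=2, d=25, C=36, tardiness=max(0,36-25)=11
Total tardiness = 69

69


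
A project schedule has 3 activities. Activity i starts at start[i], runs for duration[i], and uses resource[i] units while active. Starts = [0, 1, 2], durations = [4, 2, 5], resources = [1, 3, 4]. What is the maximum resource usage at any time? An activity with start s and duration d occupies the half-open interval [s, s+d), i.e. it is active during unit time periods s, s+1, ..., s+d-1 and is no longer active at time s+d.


Each activity i is active on [start_i, start_i + duration_i).
Compute total resource usage per time slot:
  t=0: active resources = [1], total = 1
  t=1: active resources = [1, 3], total = 4
  t=2: active resources = [1, 3, 4], total = 8
  t=3: active resources = [1, 4], total = 5
  t=4: active resources = [4], total = 4
  t=5: active resources = [4], total = 4
  t=6: active resources = [4], total = 4
Peak resource demand = 8

8


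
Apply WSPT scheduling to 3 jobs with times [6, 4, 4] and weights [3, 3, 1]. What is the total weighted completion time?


Compute p/w ratios and sort ascending (WSPT): [(4, 3), (6, 3), (4, 1)]
Compute weighted completion times:
  Job (p=4,w=3): C=4, w*C=3*4=12
  Job (p=6,w=3): C=10, w*C=3*10=30
  Job (p=4,w=1): C=14, w*C=1*14=14
Total weighted completion time = 56

56


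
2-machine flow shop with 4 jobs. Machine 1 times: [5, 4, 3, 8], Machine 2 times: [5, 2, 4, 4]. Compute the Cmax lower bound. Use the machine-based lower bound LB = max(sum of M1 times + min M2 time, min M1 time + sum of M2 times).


LB1 = sum(M1 times) + min(M2 times) = 20 + 2 = 22
LB2 = min(M1 times) + sum(M2 times) = 3 + 15 = 18
Lower bound = max(LB1, LB2) = max(22, 18) = 22

22


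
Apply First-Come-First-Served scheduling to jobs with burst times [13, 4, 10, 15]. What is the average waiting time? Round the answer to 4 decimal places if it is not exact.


FCFS order (as given): [13, 4, 10, 15]
Waiting times:
  Job 1: wait = 0
  Job 2: wait = 13
  Job 3: wait = 17
  Job 4: wait = 27
Sum of waiting times = 57
Average waiting time = 57/4 = 14.25

14.25


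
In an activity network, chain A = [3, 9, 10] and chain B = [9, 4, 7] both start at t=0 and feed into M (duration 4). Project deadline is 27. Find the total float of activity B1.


Forward pass: ES(B1) = sum of predecessors on chain B = 0
EF = ES + duration = 0 + 9 = 9
Backward pass: LF(M) = deadline = 27; LS(M) = 27 - 4 = 23
LF(B1) = LS(M) - sum(successors on chain B) = 23 - 11 = 12
LS = LF - duration = 12 - 9 = 3
Total float = LS - ES = 3 - 0 = 3

3


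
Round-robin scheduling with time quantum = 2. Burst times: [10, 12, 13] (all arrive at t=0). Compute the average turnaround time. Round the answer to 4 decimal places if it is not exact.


Time quantum = 2
Execution trace:
  J1 runs 2 units, time = 2
  J2 runs 2 units, time = 4
  J3 runs 2 units, time = 6
  J1 runs 2 units, time = 8
  J2 runs 2 units, time = 10
  J3 runs 2 units, time = 12
  J1 runs 2 units, time = 14
  J2 runs 2 units, time = 16
  J3 runs 2 units, time = 18
  J1 runs 2 units, time = 20
  J2 runs 2 units, time = 22
  J3 runs 2 units, time = 24
  J1 runs 2 units, time = 26
  J2 runs 2 units, time = 28
  J3 runs 2 units, time = 30
  J2 runs 2 units, time = 32
  J3 runs 2 units, time = 34
  J3 runs 1 units, time = 35
Finish times: [26, 32, 35]
Average turnaround = 93/3 = 31.0

31.0
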